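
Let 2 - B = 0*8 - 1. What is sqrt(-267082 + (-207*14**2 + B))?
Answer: I*sqrt(307651) ≈ 554.66*I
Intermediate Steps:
B = 3 (B = 2 - (0*8 - 1) = 2 - (0 - 1) = 2 - 1*(-1) = 2 + 1 = 3)
sqrt(-267082 + (-207*14**2 + B)) = sqrt(-267082 + (-207*14**2 + 3)) = sqrt(-267082 + (-207*196 + 3)) = sqrt(-267082 + (-40572 + 3)) = sqrt(-267082 - 40569) = sqrt(-307651) = I*sqrt(307651)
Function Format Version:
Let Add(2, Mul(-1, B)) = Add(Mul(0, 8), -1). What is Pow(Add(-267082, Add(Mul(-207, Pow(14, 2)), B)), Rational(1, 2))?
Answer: Mul(I, Pow(307651, Rational(1, 2))) ≈ Mul(554.66, I)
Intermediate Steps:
B = 3 (B = Add(2, Mul(-1, Add(Mul(0, 8), -1))) = Add(2, Mul(-1, Add(0, -1))) = Add(2, Mul(-1, -1)) = Add(2, 1) = 3)
Pow(Add(-267082, Add(Mul(-207, Pow(14, 2)), B)), Rational(1, 2)) = Pow(Add(-267082, Add(Mul(-207, Pow(14, 2)), 3)), Rational(1, 2)) = Pow(Add(-267082, Add(Mul(-207, 196), 3)), Rational(1, 2)) = Pow(Add(-267082, Add(-40572, 3)), Rational(1, 2)) = Pow(Add(-267082, -40569), Rational(1, 2)) = Pow(-307651, Rational(1, 2)) = Mul(I, Pow(307651, Rational(1, 2)))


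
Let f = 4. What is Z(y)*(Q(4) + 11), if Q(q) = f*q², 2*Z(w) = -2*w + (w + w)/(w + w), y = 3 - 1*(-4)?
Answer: -975/2 ≈ -487.50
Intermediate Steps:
y = 7 (y = 3 + 4 = 7)
Z(w) = ½ - w (Z(w) = (-2*w + (w + w)/(w + w))/2 = (-2*w + (2*w)/((2*w)))/2 = (-2*w + (2*w)*(1/(2*w)))/2 = (-2*w + 1)/2 = (1 - 2*w)/2 = ½ - w)
Q(q) = 4*q²
Z(y)*(Q(4) + 11) = (½ - 1*7)*(4*4² + 11) = (½ - 7)*(4*16 + 11) = -13*(64 + 11)/2 = -13/2*75 = -975/2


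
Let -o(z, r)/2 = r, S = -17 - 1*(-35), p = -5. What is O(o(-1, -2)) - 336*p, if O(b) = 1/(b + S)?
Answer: 36961/22 ≈ 1680.0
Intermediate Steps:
S = 18 (S = -17 + 35 = 18)
o(z, r) = -2*r
O(b) = 1/(18 + b) (O(b) = 1/(b + 18) = 1/(18 + b))
O(o(-1, -2)) - 336*p = 1/(18 - 2*(-2)) - 336*(-5) = 1/(18 + 4) - 1*(-1680) = 1/22 + 1680 = 36961/22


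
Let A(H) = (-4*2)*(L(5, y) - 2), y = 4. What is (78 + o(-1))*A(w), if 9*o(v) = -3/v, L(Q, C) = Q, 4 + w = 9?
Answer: -1880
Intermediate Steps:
w = 5 (w = -4 + 9 = 5)
o(v) = -1/(3*v) (o(v) = (-3/v)/9 = -1/(3*v))
A(H) = -24 (A(H) = (-4*2)*(5 - 2) = -8*3 = -24)
(78 + o(-1))*A(w) = (78 - ⅓/(-1))*(-24) = (78 - ⅓*(-1))*(-24) = (78 + ⅓)*(-24) = (235/3)*(-24) = -1880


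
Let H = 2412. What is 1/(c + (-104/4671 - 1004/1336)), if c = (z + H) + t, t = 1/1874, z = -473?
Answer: 730913409/1416675937025 ≈ 0.00051594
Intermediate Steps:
t = 1/1874 ≈ 0.00053362
c = 3633687/1874 (c = (-473 + 2412) + 1/1874 = 1939 + 1/1874 = 3633687/1874 ≈ 1939.0)
1/(c + (-104/4671 - 1004/1336)) = 1/(3633687/1874 + (-104/4671 - 1004/1336)) = 1/(3633687/1874 + (-104*1/4671 - 1004*1/1336)) = 1/(3633687/1874 + (-104/4671 - 251/334)) = 1/(3633687/1874 - 1207157/1560114) = 1/(1416675937025/730913409) = 730913409/1416675937025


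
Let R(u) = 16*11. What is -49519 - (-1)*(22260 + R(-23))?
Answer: -27083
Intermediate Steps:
R(u) = 176
-49519 - (-1)*(22260 + R(-23)) = -49519 - (-1)*(22260 + 176) = -49519 - (-1)*22436 = -49519 - 1*(-22436) = -49519 + 22436 = -27083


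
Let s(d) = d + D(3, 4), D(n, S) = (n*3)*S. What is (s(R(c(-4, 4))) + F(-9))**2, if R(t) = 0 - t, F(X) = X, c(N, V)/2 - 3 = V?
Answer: 169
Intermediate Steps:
c(N, V) = 6 + 2*V
D(n, S) = 3*S*n (D(n, S) = (3*n)*S = 3*S*n)
R(t) = -t
s(d) = 36 + d (s(d) = d + 3*4*3 = d + 36 = 36 + d)
(s(R(c(-4, 4))) + F(-9))**2 = ((36 - (6 + 2*4)) - 9)**2 = ((36 - (6 + 8)) - 9)**2 = ((36 - 1*14) - 9)**2 = ((36 - 14) - 9)**2 = (22 - 9)**2 = 13**2 = 169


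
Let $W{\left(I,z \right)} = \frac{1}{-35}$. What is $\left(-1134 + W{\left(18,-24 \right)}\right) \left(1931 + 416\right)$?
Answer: $- \frac{93154777}{35} \approx -2.6616 \cdot 10^{6}$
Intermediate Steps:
$W{\left(I,z \right)} = - \frac{1}{35}$
$\left(-1134 + W{\left(18,-24 \right)}\right) \left(1931 + 416\right) = \left(-1134 - \frac{1}{35}\right) \left(1931 + 416\right) = \left(- \frac{39691}{35}\right) 2347 = - \frac{93154777}{35}$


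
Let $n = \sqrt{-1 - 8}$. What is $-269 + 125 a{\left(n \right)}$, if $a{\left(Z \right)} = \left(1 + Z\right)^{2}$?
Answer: $-1269 + 750 i \approx -1269.0 + 750.0 i$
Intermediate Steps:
$n = 3 i$ ($n = \sqrt{-9} = 3 i \approx 3.0 i$)
$-269 + 125 a{\left(n \right)} = -269 + 125 \left(1 + 3 i\right)^{2}$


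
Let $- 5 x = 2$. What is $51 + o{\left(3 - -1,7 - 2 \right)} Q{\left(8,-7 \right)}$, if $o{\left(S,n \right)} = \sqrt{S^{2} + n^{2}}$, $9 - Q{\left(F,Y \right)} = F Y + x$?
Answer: $51 + \frac{327 \sqrt{41}}{5} \approx 469.76$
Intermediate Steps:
$x = - \frac{2}{5}$ ($x = \left(- \frac{1}{5}\right) 2 = - \frac{2}{5} \approx -0.4$)
$Q{\left(F,Y \right)} = \frac{47}{5} - F Y$ ($Q{\left(F,Y \right)} = 9 - \left(F Y - \frac{2}{5}\right) = 9 - \left(- \frac{2}{5} + F Y\right) = \frac{47}{5} - F Y$)
$51 + o{\left(3 - -1,7 - 2 \right)} Q{\left(8,-7 \right)} = 51 + \sqrt{\left(3 - -1\right)^{2} + \left(7 - 2\right)^{2}} \left(\frac{47}{5} - 8 \left(-7\right)\right) = 51 + \sqrt{\left(3 + 1\right)^{2} + \left(7 - 2\right)^{2}} \left(\frac{47}{5} + 56\right) = 51 + \sqrt{4^{2} + 5^{2}} \cdot \frac{327}{5} = 51 + \sqrt{16 + 25} \cdot \frac{327}{5} = 51 + \sqrt{41} \cdot \frac{327}{5} = 51 + \frac{327 \sqrt{41}}{5}$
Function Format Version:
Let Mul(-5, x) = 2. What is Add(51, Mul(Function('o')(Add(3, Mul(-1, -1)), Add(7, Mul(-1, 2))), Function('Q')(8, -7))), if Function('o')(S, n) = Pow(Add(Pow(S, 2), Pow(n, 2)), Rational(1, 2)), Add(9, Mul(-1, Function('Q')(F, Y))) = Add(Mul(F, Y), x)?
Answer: Add(51, Mul(Rational(327, 5), Pow(41, Rational(1, 2)))) ≈ 469.76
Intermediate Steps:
x = Rational(-2, 5) (x = Mul(Rational(-1, 5), 2) = Rational(-2, 5) ≈ -0.40000)
Function('Q')(F, Y) = Add(Rational(47, 5), Mul(-1, F, Y)) (Function('Q')(F, Y) = Add(9, Mul(-1, Add(Mul(F, Y), Rational(-2, 5)))) = Add(9, Mul(-1, Add(Rational(-2, 5), Mul(F, Y)))) = Add(9, Add(Rational(2, 5), Mul(-1, F, Y))) = Add(Rational(47, 5), Mul(-1, F, Y)))
Add(51, Mul(Function('o')(Add(3, Mul(-1, -1)), Add(7, Mul(-1, 2))), Function('Q')(8, -7))) = Add(51, Mul(Pow(Add(Pow(Add(3, Mul(-1, -1)), 2), Pow(Add(7, Mul(-1, 2)), 2)), Rational(1, 2)), Add(Rational(47, 5), Mul(-1, 8, -7)))) = Add(51, Mul(Pow(Add(Pow(Add(3, 1), 2), Pow(Add(7, -2), 2)), Rational(1, 2)), Add(Rational(47, 5), 56))) = Add(51, Mul(Pow(Add(Pow(4, 2), Pow(5, 2)), Rational(1, 2)), Rational(327, 5))) = Add(51, Mul(Pow(Add(16, 25), Rational(1, 2)), Rational(327, 5))) = Add(51, Mul(Pow(41, Rational(1, 2)), Rational(327, 5))) = Add(51, Mul(Rational(327, 5), Pow(41, Rational(1, 2))))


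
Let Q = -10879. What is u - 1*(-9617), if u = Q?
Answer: -1262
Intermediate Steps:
u = -10879
u - 1*(-9617) = -10879 - 1*(-9617) = -10879 + 9617 = -1262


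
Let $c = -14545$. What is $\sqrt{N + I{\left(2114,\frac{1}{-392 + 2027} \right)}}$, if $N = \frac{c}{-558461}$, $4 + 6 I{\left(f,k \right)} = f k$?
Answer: $\frac{2 i \sqrt{88609523815383790}}{913083735} \approx 0.65202 i$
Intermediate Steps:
$I{\left(f,k \right)} = - \frac{2}{3} + \frac{f k}{6}$
$N = \frac{14545}{558461}$ ($N = - \frac{14545}{-558461} = \left(-14545\right) \left(- \frac{1}{558461}\right) = \frac{14545}{558461} \approx 0.026045$)
$\sqrt{N + I{\left(2114,\frac{1}{-392 + 2027} \right)}} = \sqrt{\frac{14545}{558461} - \left(\frac{2}{3} - \frac{1057}{3 \left(-392 + 2027\right)}\right)} = \sqrt{\frac{14545}{558461} - \left(\frac{2}{3} - \frac{1057}{3 \cdot 1635}\right)} = \sqrt{\frac{14545}{558461} - \left(\frac{2}{3} - \frac{1057}{4905}\right)} = \sqrt{\frac{14545}{558461} + \left(- \frac{2}{3} + \frac{1057}{4905}\right)} = \sqrt{\frac{14545}{558461} - \frac{2213}{4905}} = \sqrt{- \frac{1164530968}{2739251205}} = \frac{2 i \sqrt{88609523815383790}}{913083735}$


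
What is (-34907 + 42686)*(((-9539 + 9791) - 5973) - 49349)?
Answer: -428389530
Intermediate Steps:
(-34907 + 42686)*(((-9539 + 9791) - 5973) - 49349) = 7779*((252 - 5973) - 49349) = 7779*(-5721 - 49349) = 7779*(-55070) = -428389530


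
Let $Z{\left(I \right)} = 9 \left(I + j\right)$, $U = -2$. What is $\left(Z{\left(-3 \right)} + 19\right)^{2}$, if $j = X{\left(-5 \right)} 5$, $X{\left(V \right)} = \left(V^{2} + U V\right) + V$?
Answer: $1800964$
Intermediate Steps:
$X{\left(V \right)} = V^{2} - V$ ($X{\left(V \right)} = \left(V^{2} - 2 V\right) + V = V^{2} - V$)
$j = 150$ ($j = - 5 \left(-1 - 5\right) 5 = \left(-5\right) \left(-6\right) 5 = 30 \cdot 5 = 150$)
$Z{\left(I \right)} = 1350 + 9 I$ ($Z{\left(I \right)} = 9 \left(I + 150\right) = 9 \left(150 + I\right) = 1350 + 9 I$)
$\left(Z{\left(-3 \right)} + 19\right)^{2} = \left(\left(1350 + 9 \left(-3\right)\right) + 19\right)^{2} = \left(\left(1350 - 27\right) + 19\right)^{2} = \left(1323 + 19\right)^{2} = 1342^{2} = 1800964$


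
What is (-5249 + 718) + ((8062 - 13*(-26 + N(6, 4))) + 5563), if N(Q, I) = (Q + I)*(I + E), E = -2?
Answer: 9172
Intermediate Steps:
N(Q, I) = (-2 + I)*(I + Q) (N(Q, I) = (Q + I)*(I - 2) = (I + Q)*(-2 + I) = (-2 + I)*(I + Q))
(-5249 + 718) + ((8062 - 13*(-26 + N(6, 4))) + 5563) = (-5249 + 718) + ((8062 - 13*(-26 + (4**2 - 2*4 - 2*6 + 4*6))) + 5563) = -4531 + ((8062 - 13*(-26 + (16 - 8 - 12 + 24))) + 5563) = -4531 + ((8062 - 13*(-26 + 20)) + 5563) = -4531 + ((8062 - 13*(-6)) + 5563) = -4531 + ((8062 + 78) + 5563) = -4531 + (8140 + 5563) = -4531 + 13703 = 9172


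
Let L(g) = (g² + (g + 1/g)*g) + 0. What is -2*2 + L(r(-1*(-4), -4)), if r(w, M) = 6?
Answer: 69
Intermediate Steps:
L(g) = g² + g*(g + 1/g) (L(g) = (g² + (g + 1/g)*g) + 0 = (g² + g*(g + 1/g)) + 0 = g² + g*(g + 1/g))
-2*2 + L(r(-1*(-4), -4)) = -2*2 + (1 + 2*6²) = -4 + (1 + 2*36) = -4 + (1 + 72) = -4 + 73 = 69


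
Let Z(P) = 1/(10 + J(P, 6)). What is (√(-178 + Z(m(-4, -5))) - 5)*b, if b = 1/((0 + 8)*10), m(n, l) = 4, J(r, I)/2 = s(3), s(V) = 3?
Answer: -1/16 + I*√2847/320 ≈ -0.0625 + 0.16674*I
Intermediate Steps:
J(r, I) = 6 (J(r, I) = 2*3 = 6)
Z(P) = 1/16 (Z(P) = 1/(10 + 6) = 1/16)
b = 1/80 (b = 1/(8*10) = 1/80 ≈ 0.012500)
(√(-178 + Z(m(-4, -5))) - 5)*b = (√(-178 + 1/16) - 5)*(1/80) = (√(-2847/16) - 5)*(1/80) = (I*√2847/4 - 5)*(1/80) = (-5 + I*√2847/4)*(1/80) = -1/16 + I*√2847/320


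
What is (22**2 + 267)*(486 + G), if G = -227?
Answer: 194509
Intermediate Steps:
(22**2 + 267)*(486 + G) = (22**2 + 267)*(486 - 227) = (484 + 267)*259 = 751*259 = 194509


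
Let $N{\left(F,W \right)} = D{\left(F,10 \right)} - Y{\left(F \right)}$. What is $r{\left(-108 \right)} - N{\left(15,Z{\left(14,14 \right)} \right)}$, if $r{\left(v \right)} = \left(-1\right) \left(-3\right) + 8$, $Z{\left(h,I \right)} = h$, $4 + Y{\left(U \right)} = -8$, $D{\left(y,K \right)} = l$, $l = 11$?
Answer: $-12$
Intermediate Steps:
$D{\left(y,K \right)} = 11$
$Y{\left(U \right)} = -12$ ($Y{\left(U \right)} = -4 - 8 = -12$)
$r{\left(v \right)} = 11$ ($r{\left(v \right)} = 3 + 8 = 11$)
$N{\left(F,W \right)} = 23$ ($N{\left(F,W \right)} = 11 - -12 = 11 + 12 = 23$)
$r{\left(-108 \right)} - N{\left(15,Z{\left(14,14 \right)} \right)} = 11 - 23 = -12$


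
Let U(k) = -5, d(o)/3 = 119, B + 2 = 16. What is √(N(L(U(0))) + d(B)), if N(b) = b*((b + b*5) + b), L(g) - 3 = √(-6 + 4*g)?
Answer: √(238 + 42*I*√26) ≈ 16.706 + 6.4097*I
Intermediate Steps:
B = 14 (B = -2 + 16 = 14)
d(o) = 357 (d(o) = 3*119 = 357)
L(g) = 3 + √(-6 + 4*g)
N(b) = 7*b² (N(b) = b*((b + 5*b) + b) = b*(6*b + b) = b*(7*b) = 7*b²)
√(N(L(U(0))) + d(B)) = √(7*(3 + √(-6 + 4*(-5)))² + 357) = √(7*(3 + √(-6 - 20))² + 357) = √(7*(3 + √(-26))² + 357) = √(7*(3 + I*√26)² + 357) = √(357 + 7*(3 + I*√26)²)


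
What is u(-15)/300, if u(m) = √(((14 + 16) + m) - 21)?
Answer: I*√6/300 ≈ 0.008165*I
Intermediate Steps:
u(m) = √(9 + m) (u(m) = √((30 + m) - 21) = √(9 + m))
u(-15)/300 = √(9 - 15)/300 = √(-6)*(1/300) = (I*√6)*(1/300) = I*√6/300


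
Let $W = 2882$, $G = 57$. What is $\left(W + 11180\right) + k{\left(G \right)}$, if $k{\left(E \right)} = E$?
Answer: $14119$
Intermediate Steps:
$\left(W + 11180\right) + k{\left(G \right)} = \left(2882 + 11180\right) + 57 = 14062 + 57 = 14119$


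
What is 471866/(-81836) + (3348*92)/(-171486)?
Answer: -2947922507/389825786 ≈ -7.5622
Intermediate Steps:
471866/(-81836) + (3348*92)/(-171486) = 471866*(-1/81836) + 308016*(-1/171486) = -235933/40918 - 17112/9527 = -2947922507/389825786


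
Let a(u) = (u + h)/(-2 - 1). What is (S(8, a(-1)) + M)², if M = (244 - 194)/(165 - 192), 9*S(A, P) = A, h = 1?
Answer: 676/729 ≈ 0.92730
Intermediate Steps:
a(u) = -⅓ - u/3 (a(u) = (u + 1)/(-2 - 1) = (1 + u)/(-3) = (1 + u)*(-⅓) = -⅓ - u/3)
S(A, P) = A/9
M = -50/27 (M = 50/(-27) = 50*(-1/27) = -50/27 ≈ -1.8519)
(S(8, a(-1)) + M)² = ((⅑)*8 - 50/27)² = (8/9 - 50/27)² = (-26/27)² = 676/729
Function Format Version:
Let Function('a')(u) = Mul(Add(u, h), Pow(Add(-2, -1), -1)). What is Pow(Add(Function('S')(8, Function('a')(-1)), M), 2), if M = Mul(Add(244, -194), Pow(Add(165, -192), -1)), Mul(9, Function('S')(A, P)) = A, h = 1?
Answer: Rational(676, 729) ≈ 0.92730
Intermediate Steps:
Function('a')(u) = Add(Rational(-1, 3), Mul(Rational(-1, 3), u)) (Function('a')(u) = Mul(Add(u, 1), Pow(Add(-2, -1), -1)) = Mul(Add(1, u), Pow(-3, -1)) = Mul(Add(1, u), Rational(-1, 3)) = Add(Rational(-1, 3), Mul(Rational(-1, 3), u)))
Function('S')(A, P) = Mul(Rational(1, 9), A)
M = Rational(-50, 27) (M = Mul(50, Pow(-27, -1)) = Mul(50, Rational(-1, 27)) = Rational(-50, 27) ≈ -1.8519)
Pow(Add(Function('S')(8, Function('a')(-1)), M), 2) = Pow(Add(Mul(Rational(1, 9), 8), Rational(-50, 27)), 2) = Pow(Add(Rational(8, 9), Rational(-50, 27)), 2) = Pow(Rational(-26, 27), 2) = Rational(676, 729)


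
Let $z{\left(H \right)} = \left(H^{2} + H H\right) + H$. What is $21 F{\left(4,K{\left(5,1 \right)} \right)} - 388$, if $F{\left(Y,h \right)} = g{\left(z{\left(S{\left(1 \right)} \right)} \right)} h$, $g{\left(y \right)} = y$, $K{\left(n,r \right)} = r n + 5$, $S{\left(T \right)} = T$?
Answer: $242$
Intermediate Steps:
$z{\left(H \right)} = H + 2 H^{2}$ ($z{\left(H \right)} = \left(H^{2} + H^{2}\right) + H = 2 H^{2} + H = H + 2 H^{2}$)
$K{\left(n,r \right)} = 5 + n r$ ($K{\left(n,r \right)} = n r + 5 = 5 + n r$)
$F{\left(Y,h \right)} = 3 h$ ($F{\left(Y,h \right)} = 1 \left(1 + 2 \cdot 1\right) h = 1 \left(1 + 2\right) h = 1 \cdot 3 h = 3 h$)
$21 F{\left(4,K{\left(5,1 \right)} \right)} - 388 = 21 \cdot 3 \left(5 + 5 \cdot 1\right) - 388 = 21 \cdot 3 \left(5 + 5\right) - 388 = 21 \cdot 3 \cdot 10 - 388 = 21 \cdot 30 - 388 = 630 - 388 = 242$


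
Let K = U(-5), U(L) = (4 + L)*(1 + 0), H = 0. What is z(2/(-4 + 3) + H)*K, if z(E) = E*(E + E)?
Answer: -8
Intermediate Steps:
U(L) = 4 + L (U(L) = (4 + L)*1 = 4 + L)
z(E) = 2*E**2 (z(E) = E*(2*E) = 2*E**2)
K = -1 (K = 4 - 5 = -1)
z(2/(-4 + 3) + H)*K = (2*(2/(-4 + 3) + 0)**2)*(-1) = (2*(2/(-1) + 0)**2)*(-1) = (2*(-1*2 + 0)**2)*(-1) = (2*(-2 + 0)**2)*(-1) = (2*(-2)**2)*(-1) = (2*4)*(-1) = 8*(-1) = -8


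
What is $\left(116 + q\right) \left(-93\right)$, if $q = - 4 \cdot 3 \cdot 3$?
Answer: $-7440$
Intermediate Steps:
$q = -36$ ($q = - 12 \cdot 3 = \left(-1\right) 36 = -36$)
$\left(116 + q\right) \left(-93\right) = \left(116 - 36\right) \left(-93\right) = 80 \left(-93\right) = -7440$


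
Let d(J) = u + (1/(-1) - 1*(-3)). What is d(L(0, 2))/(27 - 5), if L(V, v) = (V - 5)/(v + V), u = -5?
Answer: -3/22 ≈ -0.13636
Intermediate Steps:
L(V, v) = (-5 + V)/(V + v)
d(J) = -3 (d(J) = -5 + (1/(-1) - 1*(-3)) = -5 + (-1 + 3) = -5 + 2 = -3)
d(L(0, 2))/(27 - 5) = -3/(27 - 5) = -3/22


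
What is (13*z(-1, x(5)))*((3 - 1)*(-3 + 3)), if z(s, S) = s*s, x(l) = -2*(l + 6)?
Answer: 0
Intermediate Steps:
x(l) = -12 - 2*l (x(l) = -2*(6 + l) = -12 - 2*l)
z(s, S) = s²
(13*z(-1, x(5)))*((3 - 1)*(-3 + 3)) = (13*(-1)²)*((3 - 1)*(-3 + 3)) = (13*1)*(2*0) = 13*0 = 0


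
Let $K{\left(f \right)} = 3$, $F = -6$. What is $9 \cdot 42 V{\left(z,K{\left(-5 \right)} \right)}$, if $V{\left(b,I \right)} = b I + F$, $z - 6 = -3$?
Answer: $1134$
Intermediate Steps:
$z = 3$ ($z = 6 - 3 = 3$)
$V{\left(b,I \right)} = -6 + I b$ ($V{\left(b,I \right)} = b I - 6 = I b - 6 = -6 + I b$)
$9 \cdot 42 V{\left(z,K{\left(-5 \right)} \right)} = 9 \cdot 42 \left(-6 + 3 \cdot 3\right) = 378 \left(-6 + 9\right) = 378 \cdot 3 = 1134$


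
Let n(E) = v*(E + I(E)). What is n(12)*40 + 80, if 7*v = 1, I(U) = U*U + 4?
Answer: 6960/7 ≈ 994.29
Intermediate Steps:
I(U) = 4 + U² (I(U) = U² + 4 = 4 + U²)
v = ⅐ (v = (⅐)*1 = ⅐ ≈ 0.14286)
n(E) = 4/7 + E/7 + E²/7 (n(E) = (E + (4 + E²))/7 = (4 + E + E²)/7 = 4/7 + E/7 + E²/7)
n(12)*40 + 80 = (4/7 + (⅐)*12 + (⅐)*12²)*40 + 80 = (4/7 + 12/7 + (⅐)*144)*40 + 80 = (4/7 + 12/7 + 144/7)*40 + 80 = (160/7)*40 + 80 = 6400/7 + 80 = 6960/7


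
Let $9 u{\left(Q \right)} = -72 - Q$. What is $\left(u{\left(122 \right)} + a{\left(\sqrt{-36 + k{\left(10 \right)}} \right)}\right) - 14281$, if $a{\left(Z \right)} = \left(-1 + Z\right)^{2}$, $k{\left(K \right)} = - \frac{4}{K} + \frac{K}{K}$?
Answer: $- \frac{645163}{45} - \frac{2 i \sqrt{885}}{5} \approx -14337.0 - 11.9 i$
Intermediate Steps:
$k{\left(K \right)} = 1 - \frac{4}{K}$ ($k{\left(K \right)} = - \frac{4}{K} + 1 = 1 - \frac{4}{K}$)
$u{\left(Q \right)} = -8 - \frac{Q}{9}$ ($u{\left(Q \right)} = \frac{-72 - Q}{9} = -8 - \frac{Q}{9}$)
$\left(u{\left(122 \right)} + a{\left(\sqrt{-36 + k{\left(10 \right)}} \right)}\right) - 14281 = \left(\left(-8 - \frac{122}{9}\right) + \left(-1 + \sqrt{-36 + \frac{-4 + 10}{10}}\right)^{2}\right) - 14281 = \left(\left(-8 - \frac{122}{9}\right) + \left(-1 + \sqrt{-36 + \frac{1}{10} \cdot 6}\right)^{2}\right) - 14281 = \left(- \frac{194}{9} + \left(-1 + \sqrt{-36 + \frac{3}{5}}\right)^{2}\right) - 14281 = \left(- \frac{194}{9} + \left(-1 + \sqrt{- \frac{177}{5}}\right)^{2}\right) - 14281 = \left(- \frac{194}{9} + \left(-1 + \frac{i \sqrt{885}}{5}\right)^{2}\right) - 14281 = - \frac{128723}{9} + \left(-1 + \frac{i \sqrt{885}}{5}\right)^{2}$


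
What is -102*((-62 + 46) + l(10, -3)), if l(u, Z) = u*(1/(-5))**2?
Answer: 7956/5 ≈ 1591.2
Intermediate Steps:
l(u, Z) = u/25 (l(u, Z) = u*(-1/5)**2 = u*(1/25) = u/25)
-102*((-62 + 46) + l(10, -3)) = -102*((-62 + 46) + (1/25)*10) = -102*(-16 + 2/5) = -102*(-78/5) = 7956/5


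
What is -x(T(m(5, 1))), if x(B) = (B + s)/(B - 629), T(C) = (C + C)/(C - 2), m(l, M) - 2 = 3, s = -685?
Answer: -2045/1877 ≈ -1.0895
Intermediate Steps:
m(l, M) = 5 (m(l, M) = 2 + 3 = 5)
T(C) = 2*C/(-2 + C) (T(C) = (2*C)/(-2 + C) = 2*C/(-2 + C))
x(B) = (-685 + B)/(-629 + B) (x(B) = (B - 685)/(B - 629) = (-685 + B)/(-629 + B))
-x(T(m(5, 1))) = -(-685 + 2*5/(-2 + 5))/(-629 + 2*5/(-2 + 5)) = -(-685 + 2*5/3)/(-629 + 2*5/3) = -(-685 + 2*5*(⅓))/(-629 + 2*5*(⅓)) = -(-685 + 10/3)/(-629 + 10/3) = -(-2045)/((-1877/3)*3) = -(-3)*(-2045)/(1877*3) = -1*2045/1877 = -2045/1877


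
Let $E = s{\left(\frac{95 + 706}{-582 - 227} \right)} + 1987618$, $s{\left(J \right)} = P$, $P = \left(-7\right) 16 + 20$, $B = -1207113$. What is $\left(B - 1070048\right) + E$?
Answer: $-289635$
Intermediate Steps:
$P = -92$ ($P = -112 + 20 = -92$)
$s{\left(J \right)} = -92$
$E = 1987526$ ($E = -92 + 1987618 = 1987526$)
$\left(B - 1070048\right) + E = \left(-1207113 - 1070048\right) + 1987526 = -2277161 + 1987526 = -289635$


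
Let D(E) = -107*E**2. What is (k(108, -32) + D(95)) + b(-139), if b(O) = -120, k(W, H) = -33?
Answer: -965828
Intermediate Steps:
(k(108, -32) + D(95)) + b(-139) = (-33 - 107*95**2) - 120 = (-33 - 107*9025) - 120 = (-33 - 965675) - 120 = -965708 - 120 = -965828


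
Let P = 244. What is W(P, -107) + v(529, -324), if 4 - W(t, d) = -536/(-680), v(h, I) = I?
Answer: -27267/85 ≈ -320.79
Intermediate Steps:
W(t, d) = 273/85 (W(t, d) = 4 - (-536)/(-680) = 4 - (-536)*(-1)/680 = 4 - 1*67/85 = 4 - 67/85 = 273/85)
W(P, -107) + v(529, -324) = 273/85 - 324 = -27267/85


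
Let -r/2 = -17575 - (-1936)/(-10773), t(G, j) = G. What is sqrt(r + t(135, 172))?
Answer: sqrt(50557180541)/1197 ≈ 187.84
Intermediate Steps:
r = 378674822/10773 (r = -2*(-17575 - (-1936)/(-10773)) = -2*(-17575 - (-1936)*(-1)/10773) = -2*(-17575 - 1*1936/10773) = -2*(-17575 - 1936/10773) = -2*(-189337411/10773) = 378674822/10773 ≈ 35150.)
sqrt(r + t(135, 172)) = sqrt(378674822/10773 + 135) = sqrt(380129177/10773) = sqrt(50557180541)/1197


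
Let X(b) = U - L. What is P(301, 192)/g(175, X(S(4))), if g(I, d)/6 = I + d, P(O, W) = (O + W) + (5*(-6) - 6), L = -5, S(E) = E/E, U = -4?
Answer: 457/1056 ≈ 0.43277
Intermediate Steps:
S(E) = 1
P(O, W) = -36 + O + W (P(O, W) = (O + W) + (-30 - 6) = (O + W) - 36 = -36 + O + W)
X(b) = 1 (X(b) = -4 - 1*(-5) = -4 + 5 = 1)
g(I, d) = 6*I + 6*d (g(I, d) = 6*(I + d) = 6*I + 6*d)
P(301, 192)/g(175, X(S(4))) = (-36 + 301 + 192)/(6*175 + 6*1) = 457/(1050 + 6) = 457/1056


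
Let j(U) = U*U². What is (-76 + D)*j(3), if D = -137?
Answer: -5751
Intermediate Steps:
j(U) = U³
(-76 + D)*j(3) = (-76 - 137)*3³ = -213*27 = -5751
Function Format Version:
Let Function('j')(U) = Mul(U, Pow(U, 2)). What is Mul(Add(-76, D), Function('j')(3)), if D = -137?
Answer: -5751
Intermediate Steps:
Function('j')(U) = Pow(U, 3)
Mul(Add(-76, D), Function('j')(3)) = Mul(Add(-76, -137), Pow(3, 3)) = Mul(-213, 27) = -5751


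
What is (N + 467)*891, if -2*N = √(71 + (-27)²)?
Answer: 416097 - 8910*√2 ≈ 4.0350e+5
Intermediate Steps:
N = -10*√2 (N = -√(71 + (-27)²)/2 = -√(71 + 729)/2 = -10*√2 ≈ -14.142)
(N + 467)*891 = (-10*√2 + 467)*891 = (467 - 10*√2)*891 = 416097 - 8910*√2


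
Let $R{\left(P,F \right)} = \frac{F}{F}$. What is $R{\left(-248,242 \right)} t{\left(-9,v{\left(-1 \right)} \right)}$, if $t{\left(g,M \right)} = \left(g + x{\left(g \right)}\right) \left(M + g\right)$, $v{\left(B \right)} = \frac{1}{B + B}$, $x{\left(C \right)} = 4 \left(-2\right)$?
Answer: $\frac{323}{2} \approx 161.5$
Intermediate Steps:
$x{\left(C \right)} = -8$
$R{\left(P,F \right)} = 1$
$v{\left(B \right)} = \frac{1}{2 B}$
$t{\left(g,M \right)} = \left(-8 + g\right) \left(M + g\right)$ ($t{\left(g,M \right)} = \left(g - 8\right) \left(M + g\right) = \left(-8 + g\right) \left(M + g\right)$)
$R{\left(-248,242 \right)} t{\left(-9,v{\left(-1 \right)} \right)} = 1 \left(\left(-9\right)^{2} - 8 \frac{1}{2 \left(-1\right)} - -72 + \frac{1}{2 \left(-1\right)} \left(-9\right)\right) = 1 \left(81 - 8 \cdot \frac{1}{2} \left(-1\right) + 72 + \frac{1}{2} \left(-1\right) \left(-9\right)\right) = 1 \left(81 - -4 + 72 - - \frac{9}{2}\right) = 1 \left(81 + 4 + 72 + \frac{9}{2}\right) = 1 \cdot \frac{323}{2} = \frac{323}{2}$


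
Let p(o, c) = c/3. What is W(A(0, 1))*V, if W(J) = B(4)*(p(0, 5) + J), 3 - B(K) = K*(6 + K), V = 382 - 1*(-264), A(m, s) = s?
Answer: -191216/3 ≈ -63739.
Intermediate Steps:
V = 646 (V = 382 + 264 = 646)
p(o, c) = c/3 (p(o, c) = c*(1/3) = c/3)
B(K) = 3 - K*(6 + K)
W(J) = -185/3 - 37*J (W(J) = (3 - 1*4**2 - 6*4)*((1/3)*5 + J) = (3 - 1*16 - 24)*(5/3 + J) = (3 - 16 - 24)*(5/3 + J) = -37*(5/3 + J) = -185/3 - 37*J)
W(A(0, 1))*V = (-185/3 - 37*1)*646 = (-185/3 - 37)*646 = -296/3*646 = -191216/3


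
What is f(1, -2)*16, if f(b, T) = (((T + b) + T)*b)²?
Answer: 144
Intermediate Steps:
f(b, T) = b²*(b + 2*T)² (f(b, T) = ((b + 2*T)*b)² = (b*(b + 2*T))² = b²*(b + 2*T)²)
f(1, -2)*16 = (1²*(1 + 2*(-2))²)*16 = (1*(1 - 4)²)*16 = (1*(-3)²)*16 = (1*9)*16 = 9*16 = 144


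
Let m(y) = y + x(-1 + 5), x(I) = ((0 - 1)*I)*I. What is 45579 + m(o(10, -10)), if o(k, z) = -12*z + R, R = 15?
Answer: 45698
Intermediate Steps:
o(k, z) = 15 - 12*z (o(k, z) = -12*z + 15 = 15 - 12*z)
x(I) = -I² (x(I) = (-I)*I = -I²)
m(y) = -16 + y (m(y) = y - (-1 + 5)² = y - 1*4² = y - 1*16 = y - 16 = -16 + y)
45579 + m(o(10, -10)) = 45579 + (-16 + (15 - 12*(-10))) = 45579 + (-16 + (15 + 120)) = 45579 + (-16 + 135) = 45579 + 119 = 45698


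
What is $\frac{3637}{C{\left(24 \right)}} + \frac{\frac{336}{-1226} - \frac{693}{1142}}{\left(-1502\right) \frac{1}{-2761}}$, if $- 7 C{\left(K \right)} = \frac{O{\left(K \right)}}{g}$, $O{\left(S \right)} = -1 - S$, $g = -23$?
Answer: $- \frac{615737652405869}{26286727300} \approx -23424.0$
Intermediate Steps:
$C{\left(K \right)} = - \frac{1}{161} - \frac{K}{161}$ ($C{\left(K \right)} = - \frac{\left(-1 - K\right) \frac{1}{-23}}{7} = - \frac{\left(-1 - K\right) \left(- \frac{1}{23}\right)}{7} = - \frac{\frac{1}{23} + \frac{K}{23}}{7} = - \frac{1}{161} - \frac{K}{161}$)
$\frac{3637}{C{\left(24 \right)}} + \frac{\frac{336}{-1226} - \frac{693}{1142}}{\left(-1502\right) \frac{1}{-2761}} = \frac{3637}{- \frac{1}{161} - \frac{24}{161}} + \frac{\frac{336}{-1226} - \frac{693}{1142}}{\left(-1502\right) \frac{1}{-2761}} = \frac{3637}{- \frac{1}{161} - \frac{24}{161}} + \frac{336 \left(- \frac{1}{1226}\right) - \frac{693}{1142}}{\left(-1502\right) \left(- \frac{1}{2761}\right)} = \frac{3637}{- \frac{25}{161}} + \frac{- \frac{168}{613} - \frac{693}{1142}}{\frac{1502}{2761}} = 3637 \left(- \frac{161}{25}\right) - \frac{1702612065}{1051469092} = - \frac{585557}{25} - \frac{1702612065}{1051469092} = - \frac{615737652405869}{26286727300}$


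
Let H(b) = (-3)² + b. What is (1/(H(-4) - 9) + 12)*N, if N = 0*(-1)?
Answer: 0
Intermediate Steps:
H(b) = 9 + b
N = 0
(1/(H(-4) - 9) + 12)*N = (1/((9 - 4) - 9) + 12)*0 = (1/(5 - 9) + 12)*0 = (1/(-4) + 12)*0 = (-¼ + 12)*0 = (47/4)*0 = 0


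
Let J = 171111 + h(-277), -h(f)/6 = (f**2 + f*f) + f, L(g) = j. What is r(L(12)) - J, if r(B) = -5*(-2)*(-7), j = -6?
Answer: 747905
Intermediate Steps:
L(g) = -6
r(B) = -70 (r(B) = 10*(-7) = -70)
h(f) = -12*f**2 - 6*f (h(f) = -6*((f**2 + f*f) + f) = -6*((f**2 + f**2) + f) = -6*(2*f**2 + f) = -6*(f + 2*f**2) = -12*f**2 - 6*f)
J = -747975 (J = 171111 - 6*(-277)*(1 + 2*(-277)) = 171111 - 6*(-277)*(1 - 554) = 171111 - 6*(-277)*(-553) = 171111 - 919086 = -747975)
r(L(12)) - J = -70 - 1*(-747975) = -70 + 747975 = 747905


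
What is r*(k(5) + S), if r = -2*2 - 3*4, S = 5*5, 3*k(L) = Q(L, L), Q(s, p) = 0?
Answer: -400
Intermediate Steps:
k(L) = 0 (k(L) = (⅓)*0 = 0)
S = 25
r = -16 (r = -4 - 12 = -16)
r*(k(5) + S) = -16*(0 + 25) = -16*25 = -400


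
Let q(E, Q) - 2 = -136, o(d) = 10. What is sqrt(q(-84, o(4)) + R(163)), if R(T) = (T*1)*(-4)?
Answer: I*sqrt(786) ≈ 28.036*I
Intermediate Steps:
R(T) = -4*T (R(T) = T*(-4) = -4*T)
q(E, Q) = -134 (q(E, Q) = 2 - 136 = -134)
sqrt(q(-84, o(4)) + R(163)) = sqrt(-134 - 4*163) = sqrt(-134 - 652) = sqrt(-786) = I*sqrt(786)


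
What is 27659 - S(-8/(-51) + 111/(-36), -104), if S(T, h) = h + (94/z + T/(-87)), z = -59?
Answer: 9691052935/349044 ≈ 27765.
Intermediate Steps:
S(T, h) = -94/59 + h - T/87 (S(T, h) = h + (94/(-59) + T/(-87)) = h + (94*(-1/59) + T*(-1/87)) = h + (-94/59 - T/87) = -94/59 + h - T/87)
27659 - S(-8/(-51) + 111/(-36), -104) = 27659 - (-94/59 - 104 - (-8/(-51) + 111/(-36))/87) = 27659 - (-94/59 - 104 - (-8*(-1/51) + 111*(-1/36))/87) = 27659 - (-94/59 - 104 - (8/51 - 37/12)/87) = 27659 - (-94/59 - 104 - 1/87*(-199/68)) = 27659 - (-94/59 - 104 + 199/5916) = 27659 - 1*(-36844939/349044) = 27659 + 36844939/349044 = 9691052935/349044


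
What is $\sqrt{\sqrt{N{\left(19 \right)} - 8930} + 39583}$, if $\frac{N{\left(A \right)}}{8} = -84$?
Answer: $\sqrt{39583 + i \sqrt{9602}} \approx 198.95 + 0.246 i$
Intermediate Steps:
$N{\left(A \right)} = -672$ ($N{\left(A \right)} = 8 \left(-84\right) = -672$)
$\sqrt{\sqrt{N{\left(19 \right)} - 8930} + 39583} = \sqrt{\sqrt{-672 - 8930} + 39583} = \sqrt{\sqrt{-9602} + 39583} = \sqrt{i \sqrt{9602} + 39583} = \sqrt{39583 + i \sqrt{9602}}$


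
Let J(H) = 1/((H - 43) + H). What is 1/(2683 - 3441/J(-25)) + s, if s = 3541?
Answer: 1142666537/322696 ≈ 3541.0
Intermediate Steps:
J(H) = 1/(-43 + 2*H) (J(H) = 1/((-43 + H) + H) = 1/(-43 + 2*H))
1/(2683 - 3441/J(-25)) + s = 1/(2683 - 3441/(1/(-43 + 2*(-25)))) + 3541 = 1/(2683 - 3441/(1/(-43 - 50))) + 3541 = 1/(2683 - 3441/(1/(-93))) + 3541 = 1/(2683 - 3441/(-1/93)) + 3541 = 1/(2683 - 3441*(-93)) + 3541 = 1/(2683 + 320013) + 3541 = 1/322696 + 3541 = 1142666537/322696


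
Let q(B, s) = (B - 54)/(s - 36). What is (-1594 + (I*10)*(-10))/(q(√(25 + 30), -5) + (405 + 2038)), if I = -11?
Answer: -1014897559/5021723517 - 10127*√55/5021723517 ≈ -0.20212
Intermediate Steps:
q(B, s) = (-54 + B)/(-36 + s)
(-1594 + (I*10)*(-10))/(q(√(25 + 30), -5) + (405 + 2038)) = (-1594 - 11*10*(-10))/((-54 + √(25 + 30))/(-36 - 5) + (405 + 2038)) = (-1594 - 110*(-10))/((-54 + √55)/(-41) + 2443) = (-1594 + 1100)/(-(-54 + √55)/41 + 2443) = -494/((54/41 - √55/41) + 2443) = -494/(100217/41 - √55/41)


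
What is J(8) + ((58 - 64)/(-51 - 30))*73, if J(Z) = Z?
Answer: 362/27 ≈ 13.407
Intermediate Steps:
J(8) + ((58 - 64)/(-51 - 30))*73 = 8 + ((58 - 64)/(-51 - 30))*73 = 8 - 6/(-81)*73 = 8 - 6*(-1/81)*73 = 8 + (2/27)*73 = 8 + 146/27 = 362/27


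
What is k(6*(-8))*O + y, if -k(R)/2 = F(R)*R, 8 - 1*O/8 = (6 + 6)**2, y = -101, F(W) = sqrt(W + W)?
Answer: -101 - 417792*I*sqrt(6) ≈ -101.0 - 1.0234e+6*I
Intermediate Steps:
F(W) = sqrt(2)*sqrt(W) (F(W) = sqrt(2*W) = sqrt(2)*sqrt(W))
O = -1088 (O = 64 - 8*(6 + 6)**2 = 64 - 8*12**2 = 64 - 8*144 = 64 - 1152 = -1088)
k(R) = -2*sqrt(2)*R**(3/2) (k(R) = -2*sqrt(2)*sqrt(R)*R = -2*sqrt(2)*R**(3/2))
k(6*(-8))*O + y = -2*sqrt(2)*(6*(-8))**(3/2)*(-1088) - 101 = -2*sqrt(2)*(-48)**(3/2)*(-1088) - 101 = -2*sqrt(2)*(-192*I*sqrt(3))*(-1088) - 101 = (384*I*sqrt(6))*(-1088) - 101 = -417792*I*sqrt(6) - 101 = -101 - 417792*I*sqrt(6)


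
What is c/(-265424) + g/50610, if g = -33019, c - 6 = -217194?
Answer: 39783029/239876940 ≈ 0.16585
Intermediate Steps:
c = -217188 (c = 6 - 217194 = -217188)
c/(-265424) + g/50610 = -217188/(-265424) - 33019/50610 = -217188*(-1/265424) - 33019*1/50610 = 54297/66356 - 4717/7230 = 39783029/239876940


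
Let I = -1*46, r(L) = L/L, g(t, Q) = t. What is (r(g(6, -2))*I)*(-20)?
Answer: 920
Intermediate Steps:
r(L) = 1
I = -46
(r(g(6, -2))*I)*(-20) = (1*(-46))*(-20) = -46*(-20) = 920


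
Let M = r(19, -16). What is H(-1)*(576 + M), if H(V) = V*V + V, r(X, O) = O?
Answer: 0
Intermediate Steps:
H(V) = V + V² (H(V) = V² + V = V + V²)
M = -16
H(-1)*(576 + M) = (-(1 - 1))*(576 - 16) = -1*0*560 = 0*560 = 0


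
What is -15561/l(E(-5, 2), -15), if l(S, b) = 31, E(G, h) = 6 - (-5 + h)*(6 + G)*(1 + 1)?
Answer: -15561/31 ≈ -501.97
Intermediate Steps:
E(G, h) = 6 - 2*(-5 + h)*(6 + G) (E(G, h) = 6 - (-5 + h)*(6 + G)*2 = 6 - 2*(-5 + h)*(6 + G))
-15561/l(E(-5, 2), -15) = -15561/31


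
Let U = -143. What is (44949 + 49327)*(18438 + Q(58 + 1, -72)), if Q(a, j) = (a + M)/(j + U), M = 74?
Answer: 373713552212/215 ≈ 1.7382e+9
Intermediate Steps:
Q(a, j) = (74 + a)/(-143 + j) (Q(a, j) = (a + 74)/(j - 143) = (74 + a)/(-143 + j))
(44949 + 49327)*(18438 + Q(58 + 1, -72)) = (44949 + 49327)*(18438 + (74 + (58 + 1))/(-143 - 72)) = 94276*(18438 + (74 + 59)/(-215)) = 94276*(18438 - 1/215*133) = 94276*(18438 - 133/215) = 94276*(3964037/215) = 373713552212/215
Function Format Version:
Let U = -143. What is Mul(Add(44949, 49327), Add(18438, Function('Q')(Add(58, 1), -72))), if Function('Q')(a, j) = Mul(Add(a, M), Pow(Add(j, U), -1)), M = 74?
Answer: Rational(373713552212, 215) ≈ 1.7382e+9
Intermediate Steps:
Function('Q')(a, j) = Mul(Pow(Add(-143, j), -1), Add(74, a)) (Function('Q')(a, j) = Mul(Add(a, 74), Pow(Add(j, -143), -1)) = Mul(Add(74, a), Pow(Add(-143, j), -1)) = Mul(Pow(Add(-143, j), -1), Add(74, a)))
Mul(Add(44949, 49327), Add(18438, Function('Q')(Add(58, 1), -72))) = Mul(Add(44949, 49327), Add(18438, Mul(Pow(Add(-143, -72), -1), Add(74, Add(58, 1))))) = Mul(94276, Add(18438, Mul(Pow(-215, -1), Add(74, 59)))) = Mul(94276, Add(18438, Mul(Rational(-1, 215), 133))) = Mul(94276, Add(18438, Rational(-133, 215))) = Mul(94276, Rational(3964037, 215)) = Rational(373713552212, 215)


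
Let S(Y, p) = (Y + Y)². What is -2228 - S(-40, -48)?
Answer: -8628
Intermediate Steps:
S(Y, p) = 4*Y² (S(Y, p) = (2*Y)² = 4*Y²)
-2228 - S(-40, -48) = -2228 - 4*(-40)² = -2228 - 4*1600 = -2228 - 1*6400 = -2228 - 6400 = -8628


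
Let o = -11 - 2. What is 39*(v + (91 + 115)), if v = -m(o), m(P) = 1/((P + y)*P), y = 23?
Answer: 80343/10 ≈ 8034.3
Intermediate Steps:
o = -13
m(P) = 1/(P*(23 + P)) (m(P) = 1/((P + 23)*P) = 1/((23 + P)*P) = 1/(P*(23 + P)))
v = 1/130 (v = -1/((-13)*(23 - 13)) = -(-1)/(13*10) = -1*(-1/130) = 1/130 ≈ 0.0076923)
39*(v + (91 + 115)) = 39*(1/130 + (91 + 115)) = 39*(1/130 + 206) = 39*(26781/130) = 80343/10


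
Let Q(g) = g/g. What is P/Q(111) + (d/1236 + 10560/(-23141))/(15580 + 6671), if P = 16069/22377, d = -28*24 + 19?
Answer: 3408717100512401/4747125725595684 ≈ 0.71806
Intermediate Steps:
Q(g) = 1
d = -653 (d = -672 + 19 = -653)
P = 16069/22377 (P = 16069*(1/22377) = 16069/22377 ≈ 0.71810)
P/Q(111) + (d/1236 + 10560/(-23141))/(15580 + 6671) = (16069/22377)/1 + (-653/1236 + 10560/(-23141))/(15580 + 6671) = (16069/22377)*1 + (-653*1/1236 + 10560*(-1/23141))/22251 = 16069/22377 + (-653/1236 - 10560/23141)*(1/22251) = 16069/22377 - 28163233/28602276*1/22251 = 16069/22377 - 28163233/636429243276 = 3408717100512401/4747125725595684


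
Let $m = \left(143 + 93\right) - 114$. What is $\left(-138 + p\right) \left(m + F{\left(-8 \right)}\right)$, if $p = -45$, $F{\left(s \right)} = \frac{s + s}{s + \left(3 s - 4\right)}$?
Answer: $- \frac{67222}{3} \approx -22407.0$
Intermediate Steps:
$F{\left(s \right)} = \frac{2 s}{-4 + 4 s}$ ($F{\left(s \right)} = \frac{2 s}{s + \left(-4 + 3 s\right)} = \frac{2 s}{-4 + 4 s}$)
$m = 122$ ($m = 236 - 114 = 122$)
$\left(-138 + p\right) \left(m + F{\left(-8 \right)}\right) = \left(-138 - 45\right) \left(122 + \frac{1}{2} \left(-8\right) \frac{1}{-1 - 8}\right) = - 183 \left(122 + \frac{1}{2} \left(-8\right) \frac{1}{-9}\right) = - 183 \left(122 + \frac{1}{2} \left(-8\right) \left(- \frac{1}{9}\right)\right) = - 183 \left(122 + \frac{4}{9}\right) = \left(-183\right) \frac{1102}{9} = - \frac{67222}{3}$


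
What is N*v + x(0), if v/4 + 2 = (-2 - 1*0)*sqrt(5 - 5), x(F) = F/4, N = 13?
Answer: -104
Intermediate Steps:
x(F) = F/4 (x(F) = F*(1/4) = F/4)
v = -8 (v = -8 + 4*((-2 - 1*0)*sqrt(5 - 5)) = -8 + 4*((-2 + 0)*sqrt(0)) = -8 + 4*(-2*0) = -8 + 4*0 = -8 + 0 = -8)
N*v + x(0) = 13*(-8) + (1/4)*0 = -104 + 0 = -104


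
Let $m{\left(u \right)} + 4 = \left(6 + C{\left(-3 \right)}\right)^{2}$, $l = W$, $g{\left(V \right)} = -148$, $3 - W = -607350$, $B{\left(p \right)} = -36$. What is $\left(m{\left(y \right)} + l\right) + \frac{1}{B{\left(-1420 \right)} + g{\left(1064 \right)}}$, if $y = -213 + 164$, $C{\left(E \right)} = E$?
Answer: $\frac{111753871}{184} \approx 6.0736 \cdot 10^{5}$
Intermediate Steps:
$W = 607353$ ($W = 3 - -607350 = 3 + 607350 = 607353$)
$l = 607353$
$y = -49$
$m{\left(u \right)} = 5$ ($m{\left(u \right)} = -4 + \left(6 - 3\right)^{2} = -4 + 3^{2} = -4 + 9 = 5$)
$\left(m{\left(y \right)} + l\right) + \frac{1}{B{\left(-1420 \right)} + g{\left(1064 \right)}} = \left(5 + 607353\right) + \frac{1}{-36 - 148} = 607358 + \frac{1}{-184} = 607358 - \frac{1}{184} = \frac{111753871}{184}$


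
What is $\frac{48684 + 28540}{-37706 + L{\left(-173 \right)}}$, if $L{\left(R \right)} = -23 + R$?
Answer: $- \frac{38612}{18951} \approx -2.0375$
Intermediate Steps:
$\frac{48684 + 28540}{-37706 + L{\left(-173 \right)}} = \frac{48684 + 28540}{-37706 - 196} = \frac{77224}{-37706 - 196} = \frac{77224}{-37902} = 77224 \left(- \frac{1}{37902}\right) = - \frac{38612}{18951}$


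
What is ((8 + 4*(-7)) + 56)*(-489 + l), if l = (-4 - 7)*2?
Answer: -18396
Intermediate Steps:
l = -22 (l = -11*2 = -22)
((8 + 4*(-7)) + 56)*(-489 + l) = ((8 + 4*(-7)) + 56)*(-489 - 22) = ((8 - 28) + 56)*(-511) = (-20 + 56)*(-511) = 36*(-511) = -18396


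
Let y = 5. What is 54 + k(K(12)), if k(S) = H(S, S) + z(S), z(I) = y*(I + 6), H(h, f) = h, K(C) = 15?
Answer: 174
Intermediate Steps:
z(I) = 30 + 5*I (z(I) = 5*(I + 6) = 5*(6 + I) = 30 + 5*I)
k(S) = 30 + 6*S (k(S) = S + (30 + 5*S) = 30 + 6*S)
54 + k(K(12)) = 54 + (30 + 6*15) = 54 + (30 + 90) = 54 + 120 = 174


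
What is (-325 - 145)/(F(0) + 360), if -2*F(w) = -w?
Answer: -47/36 ≈ -1.3056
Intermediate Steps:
F(w) = w/2 (F(w) = -(-1)*w/2 = w/2)
(-325 - 145)/(F(0) + 360) = (-325 - 145)/((½)*0 + 360) = -470/(0 + 360) = -470/360 = -470*1/360 = -47/36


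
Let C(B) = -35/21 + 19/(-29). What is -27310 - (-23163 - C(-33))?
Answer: -360991/87 ≈ -4149.3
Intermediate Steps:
C(B) = -202/87 (C(B) = -35*1/21 + 19*(-1/29) = -5/3 - 19/29 = -202/87)
-27310 - (-23163 - C(-33)) = -27310 - (-23163 - 1*(-202/87)) = -27310 - (-23163 + 202/87) = -27310 - 1*(-2014979/87) = -27310 + 2014979/87 = -360991/87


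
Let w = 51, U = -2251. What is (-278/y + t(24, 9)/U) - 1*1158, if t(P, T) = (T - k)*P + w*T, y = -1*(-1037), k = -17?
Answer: -2704853195/2334287 ≈ -1158.8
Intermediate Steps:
y = 1037
t(P, T) = 51*T + P*(17 + T) (t(P, T) = (T - 1*(-17))*P + 51*T = (T + 17)*P + 51*T = (17 + T)*P + 51*T = P*(17 + T) + 51*T = 51*T + P*(17 + T))
(-278/y + t(24, 9)/U) - 1*1158 = (-278/1037 + (17*24 + 51*9 + 24*9)/(-2251)) - 1*1158 = (-278*1/1037 + (408 + 459 + 216)*(-1/2251)) - 1158 = (-278/1037 + 1083*(-1/2251)) - 1158 = (-278/1037 - 1083/2251) - 1158 = -1748849/2334287 - 1158 = -2704853195/2334287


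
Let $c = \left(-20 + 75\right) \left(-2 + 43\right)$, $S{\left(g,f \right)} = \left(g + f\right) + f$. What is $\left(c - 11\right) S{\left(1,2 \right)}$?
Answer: $11220$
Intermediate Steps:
$S{\left(g,f \right)} = g + 2 f$ ($S{\left(g,f \right)} = \left(f + g\right) + f = g + 2 f$)
$c = 2255$ ($c = 55 \cdot 41 = 2255$)
$\left(c - 11\right) S{\left(1,2 \right)} = \left(2255 - 11\right) \left(1 + 2 \cdot 2\right) = 2244 \left(1 + 4\right) = 2244 \cdot 5 = 11220$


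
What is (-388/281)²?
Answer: 150544/78961 ≈ 1.9066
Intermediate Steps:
(-388/281)² = 150544/78961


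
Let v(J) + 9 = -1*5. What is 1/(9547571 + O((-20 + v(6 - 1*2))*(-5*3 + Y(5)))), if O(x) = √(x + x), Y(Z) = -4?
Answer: 9547571/91156111998749 - 2*√323/91156111998749 ≈ 1.0474e-7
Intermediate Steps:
v(J) = -14 (v(J) = -9 - 1*5 = -9 - 5 = -14)
O(x) = √2*√x (O(x) = √(2*x) = √2*√x)
1/(9547571 + O((-20 + v(6 - 1*2))*(-5*3 + Y(5)))) = 1/(9547571 + √2*√((-20 - 14)*(-5*3 - 4))) = 1/(9547571 + √2*√(-34*(-15 - 4))) = 1/(9547571 + √2*√(-34*(-19))) = 1/(9547571 + √2*√646) = 1/(9547571 + 2*√323)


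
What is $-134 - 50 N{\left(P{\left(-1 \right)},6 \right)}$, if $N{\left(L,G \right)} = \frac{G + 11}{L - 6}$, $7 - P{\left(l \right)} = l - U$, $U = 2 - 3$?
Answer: $-984$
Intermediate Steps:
$U = -1$ ($U = 2 - 3 = -1$)
$P{\left(l \right)} = 6 - l$ ($P{\left(l \right)} = 7 - \left(l - -1\right) = 7 - \left(l + 1\right) = 7 - \left(1 + l\right) = 6 - l$)
$N{\left(L,G \right)} = \frac{11 + G}{-6 + L}$
$-134 - 50 N{\left(P{\left(-1 \right)},6 \right)} = -134 - 50 \frac{11 + 6}{-6 + \left(6 - -1\right)} = -134 - 50 \frac{1}{-6 + \left(6 + 1\right)} 17 = -134 - 50 \frac{1}{-6 + 7} \cdot 17 = -134 - 50 \cdot 1^{-1} \cdot 17 = -134 - 50 \cdot 1 \cdot 17 = -134 - 850 = -984$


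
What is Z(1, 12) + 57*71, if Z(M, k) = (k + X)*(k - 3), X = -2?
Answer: 4137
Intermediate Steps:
Z(M, k) = (-3 + k)*(-2 + k) (Z(M, k) = (k - 2)*(k - 3) = (-2 + k)*(-3 + k) = (-3 + k)*(-2 + k))
Z(1, 12) + 57*71 = (6 + 12² - 5*12) + 57*71 = (6 + 144 - 60) + 4047 = 90 + 4047 = 4137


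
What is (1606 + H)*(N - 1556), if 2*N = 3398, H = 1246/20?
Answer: 2385669/10 ≈ 2.3857e+5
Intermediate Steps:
H = 623/10 (H = 1246*(1/20) = 623/10 ≈ 62.300)
N = 1699 (N = (1/2)*3398 = 1699)
(1606 + H)*(N - 1556) = (1606 + 623/10)*(1699 - 1556) = (16683/10)*143 = 2385669/10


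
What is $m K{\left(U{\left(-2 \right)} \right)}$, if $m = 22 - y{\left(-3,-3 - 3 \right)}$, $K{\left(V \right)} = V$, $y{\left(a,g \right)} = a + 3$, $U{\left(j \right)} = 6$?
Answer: $132$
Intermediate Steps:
$y{\left(a,g \right)} = 3 + a$
$m = 22$ ($m = 22 - \left(3 - 3\right) = 22 - 0 = 22 + 0 = 22$)
$m K{\left(U{\left(-2 \right)} \right)} = 22 \cdot 6 = 132$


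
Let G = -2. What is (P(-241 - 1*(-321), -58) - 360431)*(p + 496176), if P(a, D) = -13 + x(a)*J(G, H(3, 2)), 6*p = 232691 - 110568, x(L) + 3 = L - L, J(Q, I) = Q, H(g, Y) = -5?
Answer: -186176980067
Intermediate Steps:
x(L) = -3 (x(L) = -3 + (L - L) = -3 + 0 = -3)
p = 122123/6 (p = (232691 - 110568)/6 = (⅙)*122123 = 122123/6 ≈ 20354.)
P(a, D) = -7 (P(a, D) = -13 - 3*(-2) = -13 + 6 = -7)
(P(-241 - 1*(-321), -58) - 360431)*(p + 496176) = (-7 - 360431)*(122123/6 + 496176) = -360438*3099179/6 = -186176980067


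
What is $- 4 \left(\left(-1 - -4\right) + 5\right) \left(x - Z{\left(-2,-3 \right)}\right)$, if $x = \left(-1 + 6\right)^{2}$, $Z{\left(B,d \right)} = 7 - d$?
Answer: $-480$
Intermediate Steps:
$x = 25$ ($x = 5^{2} = 25$)
$- 4 \left(\left(-1 - -4\right) + 5\right) \left(x - Z{\left(-2,-3 \right)}\right) = - 4 \left(\left(-1 - -4\right) + 5\right) \left(25 - \left(7 - -3\right)\right) = - 4 \left(\left(-1 + 4\right) + 5\right) \left(25 - \left(7 + 3\right)\right) = - 4 \left(3 + 5\right) \left(25 - 10\right) = \left(-4\right) 8 \left(25 - 10\right) = \left(-32\right) 15 = -480$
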